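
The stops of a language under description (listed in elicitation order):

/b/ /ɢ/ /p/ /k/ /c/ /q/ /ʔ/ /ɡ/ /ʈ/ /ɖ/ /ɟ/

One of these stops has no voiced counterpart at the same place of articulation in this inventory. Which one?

Bilabial: /p/ ~ /b/
Retroflex: /ʈ/ ~ /ɖ/
Palatal: /c/ ~ /ɟ/
Velar: /k/ ~ /ɡ/
Uvular: /q/ ~ /ɢ/
Glottal: only /ʔ/ (voiceless); no voiced partner.
So /ʔ/ is the unpaired segment.

/ʔ/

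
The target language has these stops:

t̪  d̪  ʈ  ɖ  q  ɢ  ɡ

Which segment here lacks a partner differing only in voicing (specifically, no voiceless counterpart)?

/ɡ/

Dental: /t̪/ ~ /d̪/
Retroflex: /ʈ/ ~ /ɖ/
Uvular: /q/ ~ /ɢ/
Velar: only /ɡ/ (voiced); no voiceless partner.
So /ɡ/ is the unpaired segment.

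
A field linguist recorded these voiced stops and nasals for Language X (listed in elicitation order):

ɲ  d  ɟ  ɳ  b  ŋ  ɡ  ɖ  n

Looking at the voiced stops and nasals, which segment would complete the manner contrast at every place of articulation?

place of articulation  oral stop  nasal   
bilabial          b         —       
alveolar          d         n       
retroflex         ɖ         ɳ       
palatal           ɟ         ɲ       
velar             ɡ         ŋ       
The bilabial row has no nasal member, so the gap is the bilabial nasal /m/.

/m/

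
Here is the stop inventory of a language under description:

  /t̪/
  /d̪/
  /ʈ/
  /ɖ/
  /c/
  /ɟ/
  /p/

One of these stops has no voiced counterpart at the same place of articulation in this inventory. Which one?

Dental: /t̪/ ~ /d̪/
Retroflex: /ʈ/ ~ /ɖ/
Palatal: /c/ ~ /ɟ/
Bilabial: only /p/ (voiceless); no voiced partner.
So /p/ is the unpaired segment.

/p/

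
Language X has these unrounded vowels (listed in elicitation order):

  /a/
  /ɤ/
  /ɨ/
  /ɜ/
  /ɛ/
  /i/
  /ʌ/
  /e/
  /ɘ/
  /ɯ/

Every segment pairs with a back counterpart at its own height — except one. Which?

High: /i/ ~ /ɨ/ ~ /ɯ/
High-mid: /e/ ~ /ɘ/ ~ /ɤ/
Low-mid: /ɛ/ ~ /ɜ/ ~ /ʌ/
Low: only /a/ (front); no back partner.
So /a/ is the unpaired segment.

/a/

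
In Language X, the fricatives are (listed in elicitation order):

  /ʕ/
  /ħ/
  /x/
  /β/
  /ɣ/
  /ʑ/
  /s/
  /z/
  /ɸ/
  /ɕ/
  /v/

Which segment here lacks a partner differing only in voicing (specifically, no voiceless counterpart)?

/v/

Bilabial: /ɸ/ ~ /β/
Alveolar: /s/ ~ /z/
Alveolo-palatal: /ɕ/ ~ /ʑ/
Velar: /x/ ~ /ɣ/
Pharyngeal: /ħ/ ~ /ʕ/
Labiodental: only /v/ (voiced); no voiceless partner.
So /v/ is the unpaired segment.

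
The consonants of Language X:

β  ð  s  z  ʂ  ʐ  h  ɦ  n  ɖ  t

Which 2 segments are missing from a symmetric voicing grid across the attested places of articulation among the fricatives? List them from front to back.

/ɸ/, /θ/

bilabial: voiceless —, voiced /β/.
dental: voiceless —, voiced /ð/.
alveolar: voiceless /s/, voiced /z/.
retroflex: voiceless /ʂ/, voiced /ʐ/.
glottal: voiceless /h/, voiced /ɦ/.
Gaps, from front to back: bilabial lacks voiceless (/ɸ/); dental lacks voiceless (/θ/).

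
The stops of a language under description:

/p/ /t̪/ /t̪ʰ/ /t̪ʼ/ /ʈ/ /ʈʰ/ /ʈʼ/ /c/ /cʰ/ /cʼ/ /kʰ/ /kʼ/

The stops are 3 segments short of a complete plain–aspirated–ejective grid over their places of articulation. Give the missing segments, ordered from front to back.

bilabial: plain /p/, aspirated —, ejective —.
dental: plain /t̪/, aspirated /t̪ʰ/, ejective /t̪ʼ/.
retroflex: plain /ʈ/, aspirated /ʈʰ/, ejective /ʈʼ/.
palatal: plain /c/, aspirated /cʰ/, ejective /cʼ/.
velar: plain —, aspirated /kʰ/, ejective /kʼ/.
Gaps, from front to back: bilabial lacks aspirated (/pʰ/); bilabial lacks ejective (/pʼ/); velar lacks plain (/k/).

/pʰ/, /pʼ/, /k/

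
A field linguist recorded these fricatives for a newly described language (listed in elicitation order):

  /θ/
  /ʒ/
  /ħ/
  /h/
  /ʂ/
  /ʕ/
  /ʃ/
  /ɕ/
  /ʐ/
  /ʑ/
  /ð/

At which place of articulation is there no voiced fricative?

glottal

place of articulation  voiceless  voiced  
dental            θ         ð       
postalveolar      ʃ         ʒ       
retroflex         ʂ         ʐ       
alveolo-palatal   ɕ         ʑ       
pharyngeal        ħ         ʕ       
glottal           h         —       
Every place of articulation has a voiced member except glottal, where /ɦ/ would be expected.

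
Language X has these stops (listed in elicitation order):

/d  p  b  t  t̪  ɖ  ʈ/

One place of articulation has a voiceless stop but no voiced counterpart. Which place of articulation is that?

dental

bilabial: voiceless /p/, voiced /b/.
dental: voiceless /t̪/, voiced —.
alveolar: voiceless /t/, voiced /d/.
retroflex: voiceless /ʈ/, voiced /ɖ/.
Every place of articulation has a voiced member except dental, where /d̪/ would be expected.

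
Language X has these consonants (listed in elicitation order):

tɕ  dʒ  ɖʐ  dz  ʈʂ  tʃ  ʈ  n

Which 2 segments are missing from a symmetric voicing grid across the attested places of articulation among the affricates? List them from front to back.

alveolar: voiceless —, voiced /dz/.
postalveolar: voiceless /tʃ/, voiced /dʒ/.
retroflex: voiceless /ʈʂ/, voiced /ɖʐ/.
alveolo-palatal: voiceless /tɕ/, voiced —.
Gaps, from front to back: alveolar lacks voiceless (/ts/); alveolo-palatal lacks voiced (/dʑ/).

/ts/, /dʑ/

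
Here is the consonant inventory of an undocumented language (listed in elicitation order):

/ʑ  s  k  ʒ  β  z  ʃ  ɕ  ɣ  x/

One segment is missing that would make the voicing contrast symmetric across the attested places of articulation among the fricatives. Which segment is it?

bilabial: voiceless —, voiced /β/.
alveolar: voiceless /s/, voiced /z/.
postalveolar: voiceless /ʃ/, voiced /ʒ/.
alveolo-palatal: voiceless /ɕ/, voiced /ʑ/.
velar: voiceless /x/, voiced /ɣ/.
The bilabial row has no voiceless member, so the gap is the voiceless bilabial fricative /ɸ/.

/ɸ/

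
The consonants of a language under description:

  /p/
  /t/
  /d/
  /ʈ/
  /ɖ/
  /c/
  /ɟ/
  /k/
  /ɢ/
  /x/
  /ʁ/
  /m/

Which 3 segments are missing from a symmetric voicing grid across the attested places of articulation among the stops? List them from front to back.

place of articulation  voiceless  voiced  
bilabial          p         —       
alveolar          t         d       
retroflex         ʈ         ɖ       
palatal           c         ɟ       
velar             k         —       
uvular            —         ɢ       
Gaps, from front to back: bilabial lacks voiced (/b/); velar lacks voiced (/ɡ/); uvular lacks voiceless (/q/).

/b/, /ɡ/, /q/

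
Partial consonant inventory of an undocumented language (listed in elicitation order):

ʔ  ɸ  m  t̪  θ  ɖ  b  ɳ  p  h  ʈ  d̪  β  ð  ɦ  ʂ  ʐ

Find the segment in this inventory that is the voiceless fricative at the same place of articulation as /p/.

/ɸ/

/p/ is a voiceless bilabial stop.
The voiceless fricative at the same place is a voiceless bilabial fricative — in this inventory, /ɸ/.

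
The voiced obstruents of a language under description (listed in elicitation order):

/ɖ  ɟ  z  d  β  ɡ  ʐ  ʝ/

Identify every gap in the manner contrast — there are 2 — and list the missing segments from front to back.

/b/, /ɣ/

Stop: /d/ (alveolar), /ɖ/ (retroflex), /ɟ/ (palatal), /ɡ/ (velar).
Fricative: /β/ (bilabial), /z/ (alveolar), /ʐ/ (retroflex), /ʝ/ (palatal).
Gaps, from front to back: bilabial lacks stop (/b/); velar lacks fricative (/ɣ/).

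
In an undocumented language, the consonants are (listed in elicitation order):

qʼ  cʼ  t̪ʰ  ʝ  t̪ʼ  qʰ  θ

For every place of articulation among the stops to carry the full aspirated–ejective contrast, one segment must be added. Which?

/cʰ/

Aspirated: /t̪ʰ/ (dental), /qʰ/ (uvular).
Ejective: /t̪ʼ/ (dental), /cʼ/ (palatal), /qʼ/ (uvular).
The palatal row has no aspirated member, so the gap is the aspirated palatal stop /cʰ/.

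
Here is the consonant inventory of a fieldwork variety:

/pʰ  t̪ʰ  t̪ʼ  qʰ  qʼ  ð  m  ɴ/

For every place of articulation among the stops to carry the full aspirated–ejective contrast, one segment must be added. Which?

/pʼ/

Aspirated: /pʰ/ (bilabial), /t̪ʰ/ (dental), /qʰ/ (uvular).
Ejective: /t̪ʼ/ (dental), /qʼ/ (uvular).
The bilabial row has no ejective member, so the gap is the ejective bilabial stop /pʼ/.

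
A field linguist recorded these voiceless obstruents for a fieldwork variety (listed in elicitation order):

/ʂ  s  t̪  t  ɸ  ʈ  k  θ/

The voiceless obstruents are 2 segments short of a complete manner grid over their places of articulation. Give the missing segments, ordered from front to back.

Stop: /t̪/ (dental), /t/ (alveolar), /ʈ/ (retroflex), /k/ (velar).
Fricative: /ɸ/ (bilabial), /θ/ (dental), /s/ (alveolar), /ʂ/ (retroflex).
Gaps, from front to back: bilabial lacks stop (/p/); velar lacks fricative (/x/).

/p/, /x/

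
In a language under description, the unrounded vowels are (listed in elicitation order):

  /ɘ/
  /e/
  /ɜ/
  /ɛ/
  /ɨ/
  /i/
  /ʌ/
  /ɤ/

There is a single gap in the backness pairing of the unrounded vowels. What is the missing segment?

/ɯ/

Front: /i/ (high), /e/ (high-mid), /ɛ/ (low-mid).
Central: /ɨ/ (high), /ɘ/ (high-mid), /ɜ/ (low-mid).
Back: /ɤ/ (high-mid), /ʌ/ (low-mid).
The high row has no back member, so the gap is the high back unrounded vowel /ɯ/.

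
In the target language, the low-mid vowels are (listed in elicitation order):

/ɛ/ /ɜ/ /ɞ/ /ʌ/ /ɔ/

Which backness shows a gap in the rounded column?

front

Unrounded: /ɛ/ (front), /ɜ/ (central), /ʌ/ (back).
Rounded: /ɞ/ (central), /ɔ/ (back).
Every backness has a rounded member except front, where /œ/ would be expected.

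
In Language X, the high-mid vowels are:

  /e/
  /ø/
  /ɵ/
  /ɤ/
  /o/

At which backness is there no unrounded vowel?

central

backness          unrounded  rounded 
front             e         ø       
central           —         ɵ       
back              ɤ         o       
Every backness has an unrounded member except central, where /ɘ/ would be expected.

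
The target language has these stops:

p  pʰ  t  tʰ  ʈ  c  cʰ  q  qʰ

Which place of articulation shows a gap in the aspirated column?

retroflex

place of articulation  plain     aspirated
bilabial          p         pʰ      
alveolar          t         tʰ      
retroflex         ʈ         —       
palatal           c         cʰ      
uvular            q         qʰ      
Every place of articulation has an aspirated member except retroflex, where /ʈʰ/ would be expected.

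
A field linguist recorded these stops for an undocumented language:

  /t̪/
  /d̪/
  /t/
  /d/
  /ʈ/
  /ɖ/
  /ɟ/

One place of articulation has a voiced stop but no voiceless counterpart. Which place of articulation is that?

palatal

place of articulation  voiceless  voiced  
dental            t̪        d̪      
alveolar          t         d       
retroflex         ʈ         ɖ       
palatal           —         ɟ       
Every place of articulation has a voiceless member except palatal, where /c/ would be expected.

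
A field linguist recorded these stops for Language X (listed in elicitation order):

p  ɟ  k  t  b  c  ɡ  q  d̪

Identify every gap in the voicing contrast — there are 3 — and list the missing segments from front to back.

/t̪/, /d/, /ɢ/

bilabial: voiceless /p/, voiced /b/.
dental: voiceless —, voiced /d̪/.
alveolar: voiceless /t/, voiced —.
palatal: voiceless /c/, voiced /ɟ/.
velar: voiceless /k/, voiced /ɡ/.
uvular: voiceless /q/, voiced —.
Gaps, from front to back: dental lacks voiceless (/t̪/); alveolar lacks voiced (/d/); uvular lacks voiced (/ɢ/).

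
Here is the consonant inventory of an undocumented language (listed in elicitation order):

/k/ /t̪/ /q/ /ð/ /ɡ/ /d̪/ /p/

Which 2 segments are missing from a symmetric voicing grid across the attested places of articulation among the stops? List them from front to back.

/b/, /ɢ/

bilabial: voiceless /p/, voiced —.
dental: voiceless /t̪/, voiced /d̪/.
velar: voiceless /k/, voiced /ɡ/.
uvular: voiceless /q/, voiced —.
Gaps, from front to back: bilabial lacks voiced (/b/); uvular lacks voiced (/ɢ/).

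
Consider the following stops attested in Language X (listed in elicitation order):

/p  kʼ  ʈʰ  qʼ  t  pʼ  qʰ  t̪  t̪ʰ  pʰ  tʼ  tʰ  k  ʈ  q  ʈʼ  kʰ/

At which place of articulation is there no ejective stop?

place of articulation  plain     aspirated  ejective
bilabial          p         pʰ        pʼ      
dental            t̪        t̪ʰ       —       
alveolar          t         tʰ        tʼ      
retroflex         ʈ         ʈʰ        ʈʼ      
velar             k         kʰ        kʼ      
uvular            q         qʰ        qʼ      
Every place of articulation has an ejective member except dental, where /t̪ʼ/ would be expected.

dental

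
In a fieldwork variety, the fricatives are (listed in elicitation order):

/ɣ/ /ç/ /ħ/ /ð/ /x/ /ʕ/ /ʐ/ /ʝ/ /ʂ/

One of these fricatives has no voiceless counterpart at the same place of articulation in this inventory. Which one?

Retroflex: /ʂ/ ~ /ʐ/
Palatal: /ç/ ~ /ʝ/
Velar: /x/ ~ /ɣ/
Pharyngeal: /ħ/ ~ /ʕ/
Dental: only /ð/ (voiced); no voiceless partner.
So /ð/ is the unpaired segment.

/ð/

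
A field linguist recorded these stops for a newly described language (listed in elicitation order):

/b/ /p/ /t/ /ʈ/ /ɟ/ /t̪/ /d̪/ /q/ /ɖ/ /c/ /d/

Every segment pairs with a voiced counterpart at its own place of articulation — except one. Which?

/q/

Bilabial: /p/ ~ /b/
Dental: /t̪/ ~ /d̪/
Alveolar: /t/ ~ /d/
Retroflex: /ʈ/ ~ /ɖ/
Palatal: /c/ ~ /ɟ/
Uvular: only /q/ (voiceless); no voiced partner.
So /q/ is the unpaired segment.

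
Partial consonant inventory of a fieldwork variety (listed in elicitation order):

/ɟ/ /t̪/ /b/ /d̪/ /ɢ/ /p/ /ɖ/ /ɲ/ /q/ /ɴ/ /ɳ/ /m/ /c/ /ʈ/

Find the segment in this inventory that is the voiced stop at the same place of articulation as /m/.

/m/ is a bilabial nasal.
The voiced stop at the same place is a voiced bilabial stop — in this inventory, /b/.

/b/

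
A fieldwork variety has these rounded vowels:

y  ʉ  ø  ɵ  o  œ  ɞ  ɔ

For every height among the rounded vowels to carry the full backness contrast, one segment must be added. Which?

high: front /y/, central /ʉ/, back —.
high-mid: front /ø/, central /ɵ/, back /o/.
low-mid: front /œ/, central /ɞ/, back /ɔ/.
The high row has no back member, so the gap is the high back rounded vowel /u/.

/u/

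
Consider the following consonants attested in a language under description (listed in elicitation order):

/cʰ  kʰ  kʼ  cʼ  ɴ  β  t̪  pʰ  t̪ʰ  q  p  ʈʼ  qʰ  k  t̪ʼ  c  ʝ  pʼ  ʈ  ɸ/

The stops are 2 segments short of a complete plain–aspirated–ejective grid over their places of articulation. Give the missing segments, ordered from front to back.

/ʈʰ/, /qʼ/

Plain: /p/ (bilabial), /t̪/ (dental), /ʈ/ (retroflex), /c/ (palatal), /k/ (velar), /q/ (uvular).
Aspirated: /pʰ/ (bilabial), /t̪ʰ/ (dental), /cʰ/ (palatal), /kʰ/ (velar), /qʰ/ (uvular).
Ejective: /pʼ/ (bilabial), /t̪ʼ/ (dental), /ʈʼ/ (retroflex), /cʼ/ (palatal), /kʼ/ (velar).
Gaps, from front to back: retroflex lacks aspirated (/ʈʰ/); uvular lacks ejective (/qʼ/).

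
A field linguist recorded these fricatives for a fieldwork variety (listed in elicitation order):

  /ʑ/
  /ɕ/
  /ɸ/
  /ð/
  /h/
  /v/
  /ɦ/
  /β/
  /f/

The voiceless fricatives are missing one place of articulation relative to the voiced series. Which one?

dental

place of articulation  voiceless  voiced  
bilabial          ɸ         β       
labiodental       f         v       
dental            —         ð       
alveolo-palatal   ɕ         ʑ       
glottal           h         ɦ       
Every place of articulation has a voiceless member except dental, where /θ/ would be expected.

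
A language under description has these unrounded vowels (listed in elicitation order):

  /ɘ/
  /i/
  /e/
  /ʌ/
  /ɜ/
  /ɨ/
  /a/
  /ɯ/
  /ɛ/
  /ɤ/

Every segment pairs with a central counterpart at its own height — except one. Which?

/a/

High: /i/ ~ /ɨ/ ~ /ɯ/
High-mid: /e/ ~ /ɘ/ ~ /ɤ/
Low-mid: /ɛ/ ~ /ɜ/ ~ /ʌ/
Low: only /a/ (front); no central partner.
So /a/ is the unpaired segment.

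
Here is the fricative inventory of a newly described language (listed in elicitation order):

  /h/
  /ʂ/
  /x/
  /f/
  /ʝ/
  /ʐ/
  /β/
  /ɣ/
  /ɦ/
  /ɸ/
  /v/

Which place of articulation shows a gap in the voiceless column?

palatal

bilabial: voiceless /ɸ/, voiced /β/.
labiodental: voiceless /f/, voiced /v/.
retroflex: voiceless /ʂ/, voiced /ʐ/.
palatal: voiceless —, voiced /ʝ/.
velar: voiceless /x/, voiced /ɣ/.
glottal: voiceless /h/, voiced /ɦ/.
Every place of articulation has a voiceless member except palatal, where /ç/ would be expected.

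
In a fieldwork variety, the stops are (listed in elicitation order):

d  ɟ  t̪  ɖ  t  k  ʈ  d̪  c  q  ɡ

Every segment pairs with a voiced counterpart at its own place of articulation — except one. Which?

/q/

Dental: /t̪/ ~ /d̪/
Alveolar: /t/ ~ /d/
Retroflex: /ʈ/ ~ /ɖ/
Palatal: /c/ ~ /ɟ/
Velar: /k/ ~ /ɡ/
Uvular: only /q/ (voiceless); no voiced partner.
So /q/ is the unpaired segment.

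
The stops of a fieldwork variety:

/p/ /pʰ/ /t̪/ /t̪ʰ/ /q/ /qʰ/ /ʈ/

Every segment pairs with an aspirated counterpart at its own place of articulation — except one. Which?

/ʈ/

Bilabial: /p/ ~ /pʰ/
Dental: /t̪/ ~ /t̪ʰ/
Uvular: /q/ ~ /qʰ/
Retroflex: only /ʈ/ (plain); no aspirated partner.
So /ʈ/ is the unpaired segment.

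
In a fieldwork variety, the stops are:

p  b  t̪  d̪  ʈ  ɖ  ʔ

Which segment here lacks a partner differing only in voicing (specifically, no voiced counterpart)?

Bilabial: /p/ ~ /b/
Dental: /t̪/ ~ /d̪/
Retroflex: /ʈ/ ~ /ɖ/
Glottal: only /ʔ/ (voiceless); no voiced partner.
So /ʔ/ is the unpaired segment.

/ʔ/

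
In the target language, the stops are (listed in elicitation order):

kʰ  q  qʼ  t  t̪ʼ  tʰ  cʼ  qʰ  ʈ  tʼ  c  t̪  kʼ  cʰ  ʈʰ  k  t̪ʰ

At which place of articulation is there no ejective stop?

retroflex

Plain: /t̪/ (dental), /t/ (alveolar), /ʈ/ (retroflex), /c/ (palatal), /k/ (velar), /q/ (uvular).
Aspirated: /t̪ʰ/ (dental), /tʰ/ (alveolar), /ʈʰ/ (retroflex), /cʰ/ (palatal), /kʰ/ (velar), /qʰ/ (uvular).
Ejective: /t̪ʼ/ (dental), /tʼ/ (alveolar), /cʼ/ (palatal), /kʼ/ (velar), /qʼ/ (uvular).
Every place of articulation has an ejective member except retroflex, where /ʈʼ/ would be expected.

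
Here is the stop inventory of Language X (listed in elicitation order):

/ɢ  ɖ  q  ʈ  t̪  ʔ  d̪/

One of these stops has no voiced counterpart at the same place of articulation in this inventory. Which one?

/ʔ/

Dental: /t̪/ ~ /d̪/
Retroflex: /ʈ/ ~ /ɖ/
Uvular: /q/ ~ /ɢ/
Glottal: only /ʔ/ (voiceless); no voiced partner.
So /ʔ/ is the unpaired segment.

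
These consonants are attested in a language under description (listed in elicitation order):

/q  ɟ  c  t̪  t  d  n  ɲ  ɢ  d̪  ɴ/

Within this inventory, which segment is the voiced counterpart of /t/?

/t/ is a voiceless alveolar stop.
The voiced counterpart is a voiced alveolar stop — in this inventory, /d/.

/d/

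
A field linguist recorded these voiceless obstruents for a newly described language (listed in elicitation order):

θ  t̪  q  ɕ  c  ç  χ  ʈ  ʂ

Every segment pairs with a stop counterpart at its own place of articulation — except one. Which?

/ɕ/

Dental: /t̪/ ~ /θ/
Retroflex: /ʈ/ ~ /ʂ/
Palatal: /c/ ~ /ç/
Uvular: /q/ ~ /χ/
Alveolo-palatal: only /ɕ/ (fricative); no stop partner.
So /ɕ/ is the unpaired segment.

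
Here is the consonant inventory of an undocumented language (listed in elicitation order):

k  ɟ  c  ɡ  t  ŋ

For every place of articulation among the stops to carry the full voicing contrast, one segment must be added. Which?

/d/

place of articulation  voiceless  voiced  
alveolar          t         —       
palatal           c         ɟ       
velar             k         ɡ       
The alveolar row has no voiced member, so the gap is the voiced alveolar stop /d/.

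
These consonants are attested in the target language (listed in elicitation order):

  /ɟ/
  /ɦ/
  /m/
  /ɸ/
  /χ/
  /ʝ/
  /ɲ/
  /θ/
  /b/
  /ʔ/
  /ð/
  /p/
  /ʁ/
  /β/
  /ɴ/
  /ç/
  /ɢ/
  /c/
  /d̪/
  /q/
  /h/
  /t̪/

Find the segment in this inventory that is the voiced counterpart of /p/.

/p/ is a voiceless bilabial stop.
The voiced counterpart is a voiced bilabial stop — in this inventory, /b/.

/b/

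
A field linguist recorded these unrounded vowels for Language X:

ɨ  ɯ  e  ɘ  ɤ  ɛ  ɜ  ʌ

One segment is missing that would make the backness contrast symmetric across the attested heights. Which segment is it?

high: front —, central /ɨ/, back /ɯ/.
high-mid: front /e/, central /ɘ/, back /ɤ/.
low-mid: front /ɛ/, central /ɜ/, back /ʌ/.
The high row has no front member, so the gap is the high front unrounded vowel /i/.

/i/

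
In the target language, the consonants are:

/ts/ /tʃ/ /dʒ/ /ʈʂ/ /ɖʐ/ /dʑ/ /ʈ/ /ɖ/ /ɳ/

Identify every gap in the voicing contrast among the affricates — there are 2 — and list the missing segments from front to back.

Voiceless: /ts/ (alveolar), /tʃ/ (postalveolar), /ʈʂ/ (retroflex).
Voiced: /dʒ/ (postalveolar), /ɖʐ/ (retroflex), /dʑ/ (alveolo-palatal).
Gaps, from front to back: alveolar lacks voiced (/dz/); alveolo-palatal lacks voiceless (/tɕ/).

/dz/, /tɕ/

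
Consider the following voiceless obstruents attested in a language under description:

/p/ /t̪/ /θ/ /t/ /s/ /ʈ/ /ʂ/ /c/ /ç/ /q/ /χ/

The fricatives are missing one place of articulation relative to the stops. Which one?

Stop: /p/ (bilabial), /t̪/ (dental), /t/ (alveolar), /ʈ/ (retroflex), /c/ (palatal), /q/ (uvular).
Fricative: /θ/ (dental), /s/ (alveolar), /ʂ/ (retroflex), /ç/ (palatal), /χ/ (uvular).
Every place of articulation has a fricative member except bilabial, where /ɸ/ would be expected.

bilabial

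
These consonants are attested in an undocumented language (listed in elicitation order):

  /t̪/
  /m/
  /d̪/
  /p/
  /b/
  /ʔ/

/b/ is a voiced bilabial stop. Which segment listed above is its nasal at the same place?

The nasal at the same place is a bilabial nasal — in this inventory, /m/.

/m/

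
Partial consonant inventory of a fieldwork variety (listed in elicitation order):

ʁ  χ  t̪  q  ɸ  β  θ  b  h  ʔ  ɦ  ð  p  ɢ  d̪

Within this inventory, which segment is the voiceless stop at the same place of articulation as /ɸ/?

/p/

/ɸ/ is a voiceless bilabial fricative.
The voiceless stop at the same place is a voiceless bilabial stop — in this inventory, /p/.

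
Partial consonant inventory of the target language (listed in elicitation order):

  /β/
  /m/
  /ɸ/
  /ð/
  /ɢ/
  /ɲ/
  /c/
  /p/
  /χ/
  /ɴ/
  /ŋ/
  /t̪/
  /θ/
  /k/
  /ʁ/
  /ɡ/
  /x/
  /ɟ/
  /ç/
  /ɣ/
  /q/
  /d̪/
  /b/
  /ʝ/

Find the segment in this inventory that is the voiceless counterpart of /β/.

/β/ is a voiced bilabial fricative.
The voiceless counterpart is a voiceless bilabial fricative — in this inventory, /ɸ/.

/ɸ/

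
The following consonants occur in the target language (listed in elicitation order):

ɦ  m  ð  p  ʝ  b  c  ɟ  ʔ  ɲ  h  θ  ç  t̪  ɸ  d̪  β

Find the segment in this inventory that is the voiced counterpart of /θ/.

/ð/

/θ/ is a voiceless dental fricative.
The voiced counterpart is a voiced dental fricative — in this inventory, /ð/.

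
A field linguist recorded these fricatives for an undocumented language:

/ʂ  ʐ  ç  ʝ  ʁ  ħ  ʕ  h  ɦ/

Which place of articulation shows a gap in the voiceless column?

Voiceless: /ʂ/ (retroflex), /ç/ (palatal), /ħ/ (pharyngeal), /h/ (glottal).
Voiced: /ʐ/ (retroflex), /ʝ/ (palatal), /ʁ/ (uvular), /ʕ/ (pharyngeal), /ɦ/ (glottal).
Every place of articulation has a voiceless member except uvular, where /χ/ would be expected.

uvular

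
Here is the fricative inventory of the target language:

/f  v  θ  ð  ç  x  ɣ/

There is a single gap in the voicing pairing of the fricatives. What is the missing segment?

Voiceless: /f/ (labiodental), /θ/ (dental), /ç/ (palatal), /x/ (velar).
Voiced: /v/ (labiodental), /ð/ (dental), /ɣ/ (velar).
The palatal row has no voiced member, so the gap is the voiced palatal fricative /ʝ/.

/ʝ/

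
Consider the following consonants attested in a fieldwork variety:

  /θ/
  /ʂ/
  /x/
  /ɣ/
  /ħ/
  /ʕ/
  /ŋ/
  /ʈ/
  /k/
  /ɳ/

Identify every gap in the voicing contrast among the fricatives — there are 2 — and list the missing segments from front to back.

Voiceless: /θ/ (dental), /ʂ/ (retroflex), /x/ (velar), /ħ/ (pharyngeal).
Voiced: /ɣ/ (velar), /ʕ/ (pharyngeal).
Gaps, from front to back: dental lacks voiced (/ð/); retroflex lacks voiced (/ʐ/).

/ð/, /ʐ/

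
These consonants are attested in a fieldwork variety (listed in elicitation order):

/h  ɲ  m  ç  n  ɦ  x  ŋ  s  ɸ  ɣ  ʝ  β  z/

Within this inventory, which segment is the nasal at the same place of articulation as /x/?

/ŋ/

/x/ is a voiceless velar fricative.
The nasal at the same place is a velar nasal — in this inventory, /ŋ/.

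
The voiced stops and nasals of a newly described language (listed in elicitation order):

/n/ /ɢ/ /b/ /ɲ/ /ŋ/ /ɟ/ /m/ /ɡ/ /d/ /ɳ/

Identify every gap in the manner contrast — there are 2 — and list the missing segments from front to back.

bilabial: oral stop /b/, nasal /m/.
alveolar: oral stop /d/, nasal /n/.
retroflex: oral stop —, nasal /ɳ/.
palatal: oral stop /ɟ/, nasal /ɲ/.
velar: oral stop /ɡ/, nasal /ŋ/.
uvular: oral stop /ɢ/, nasal —.
Gaps, from front to back: retroflex lacks oral stop (/ɖ/); uvular lacks nasal (/ɴ/).

/ɖ/, /ɴ/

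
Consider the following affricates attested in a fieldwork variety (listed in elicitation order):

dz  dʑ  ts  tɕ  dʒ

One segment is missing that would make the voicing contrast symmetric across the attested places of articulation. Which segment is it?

place of articulation  voiceless  voiced  
alveolar          ts        dz      
postalveolar      —         dʒ      
alveolo-palatal   tɕ        dʑ      
The postalveolar row has no voiceless member, so the gap is the voiceless postalveolar affricate /tʃ/.

/tʃ/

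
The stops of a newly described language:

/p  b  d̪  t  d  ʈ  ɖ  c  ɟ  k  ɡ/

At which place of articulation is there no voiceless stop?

dental

place of articulation  voiceless  voiced  
bilabial          p         b       
dental            —         d̪      
alveolar          t         d       
retroflex         ʈ         ɖ       
palatal           c         ɟ       
velar             k         ɡ       
Every place of articulation has a voiceless member except dental, where /t̪/ would be expected.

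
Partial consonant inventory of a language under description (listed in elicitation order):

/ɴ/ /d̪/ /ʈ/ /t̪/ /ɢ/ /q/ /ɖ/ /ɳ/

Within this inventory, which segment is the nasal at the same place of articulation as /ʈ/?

/ɳ/

/ʈ/ is a voiceless retroflex stop.
The nasal at the same place is a retroflex nasal — in this inventory, /ɳ/.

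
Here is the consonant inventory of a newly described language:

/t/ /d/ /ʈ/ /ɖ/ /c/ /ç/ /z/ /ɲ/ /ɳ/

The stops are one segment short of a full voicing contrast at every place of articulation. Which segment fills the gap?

Voiceless: /t/ (alveolar), /ʈ/ (retroflex), /c/ (palatal).
Voiced: /d/ (alveolar), /ɖ/ (retroflex).
The palatal row has no voiced member, so the gap is the voiced palatal stop /ɟ/.

/ɟ/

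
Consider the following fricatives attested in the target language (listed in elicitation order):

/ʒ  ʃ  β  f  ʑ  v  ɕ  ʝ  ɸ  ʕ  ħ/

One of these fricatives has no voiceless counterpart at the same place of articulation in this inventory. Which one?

/ʝ/

Bilabial: /ɸ/ ~ /β/
Labiodental: /f/ ~ /v/
Postalveolar: /ʃ/ ~ /ʒ/
Alveolo-palatal: /ɕ/ ~ /ʑ/
Pharyngeal: /ħ/ ~ /ʕ/
Palatal: only /ʝ/ (voiced); no voiceless partner.
So /ʝ/ is the unpaired segment.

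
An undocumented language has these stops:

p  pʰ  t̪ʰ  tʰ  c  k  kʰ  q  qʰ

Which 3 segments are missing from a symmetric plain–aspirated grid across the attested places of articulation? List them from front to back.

Plain: /p/ (bilabial), /c/ (palatal), /k/ (velar), /q/ (uvular).
Aspirated: /pʰ/ (bilabial), /t̪ʰ/ (dental), /tʰ/ (alveolar), /kʰ/ (velar), /qʰ/ (uvular).
Gaps, from front to back: dental lacks plain (/t̪/); alveolar lacks plain (/t/); palatal lacks aspirated (/cʰ/).

/t̪/, /t/, /cʰ/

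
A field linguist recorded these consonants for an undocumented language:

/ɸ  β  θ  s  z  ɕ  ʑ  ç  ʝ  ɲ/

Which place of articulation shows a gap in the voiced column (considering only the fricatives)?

place of articulation  voiceless  voiced  
bilabial          ɸ         β       
dental            θ         —       
alveolar          s         z       
alveolo-palatal   ɕ         ʑ       
palatal           ç         ʝ       
Every place of articulation has a voiced member except dental, where /ð/ would be expected.

dental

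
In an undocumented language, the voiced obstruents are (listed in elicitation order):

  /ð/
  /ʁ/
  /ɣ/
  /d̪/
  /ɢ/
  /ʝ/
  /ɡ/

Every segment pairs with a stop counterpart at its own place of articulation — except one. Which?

Dental: /d̪/ ~ /ð/
Velar: /ɡ/ ~ /ɣ/
Uvular: /ɢ/ ~ /ʁ/
Palatal: only /ʝ/ (fricative); no stop partner.
So /ʝ/ is the unpaired segment.

/ʝ/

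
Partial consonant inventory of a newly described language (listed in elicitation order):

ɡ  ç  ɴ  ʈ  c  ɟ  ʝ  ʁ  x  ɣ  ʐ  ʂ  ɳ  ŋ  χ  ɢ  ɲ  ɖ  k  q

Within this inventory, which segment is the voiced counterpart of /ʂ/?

/ʐ/

/ʂ/ is a voiceless retroflex fricative.
The voiced counterpart is a voiced retroflex fricative — in this inventory, /ʐ/.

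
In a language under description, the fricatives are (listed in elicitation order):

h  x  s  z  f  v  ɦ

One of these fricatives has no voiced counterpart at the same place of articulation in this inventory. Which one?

/x/

Labiodental: /f/ ~ /v/
Alveolar: /s/ ~ /z/
Glottal: /h/ ~ /ɦ/
Velar: only /x/ (voiceless); no voiced partner.
So /x/ is the unpaired segment.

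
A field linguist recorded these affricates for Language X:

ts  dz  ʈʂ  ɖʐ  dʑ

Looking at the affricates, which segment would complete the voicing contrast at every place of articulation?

/tɕ/

alveolar: voiceless /ts/, voiced /dz/.
retroflex: voiceless /ʈʂ/, voiced /ɖʐ/.
alveolo-palatal: voiceless —, voiced /dʑ/.
The alveolo-palatal row has no voiceless member, so the gap is the voiceless alveolo-palatal affricate /tɕ/.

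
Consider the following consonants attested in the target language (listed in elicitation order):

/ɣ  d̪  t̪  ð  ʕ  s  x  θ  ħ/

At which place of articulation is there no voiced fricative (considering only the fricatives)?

place of articulation  voiceless  voiced  
dental            θ         ð       
alveolar          s         —       
velar             x         ɣ       
pharyngeal        ħ         ʕ       
Every place of articulation has a voiced member except alveolar, where /z/ would be expected.

alveolar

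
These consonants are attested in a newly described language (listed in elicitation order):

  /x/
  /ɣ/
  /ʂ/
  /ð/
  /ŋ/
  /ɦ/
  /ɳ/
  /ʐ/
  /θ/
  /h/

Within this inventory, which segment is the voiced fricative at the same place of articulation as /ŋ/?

/ɣ/

/ŋ/ is a velar nasal.
The voiced fricative at the same place is a voiced velar fricative — in this inventory, /ɣ/.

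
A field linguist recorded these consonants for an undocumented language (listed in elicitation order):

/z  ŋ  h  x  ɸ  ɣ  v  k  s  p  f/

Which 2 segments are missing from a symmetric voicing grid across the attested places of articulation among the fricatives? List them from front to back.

/β/, /ɦ/

bilabial: voiceless /ɸ/, voiced —.
labiodental: voiceless /f/, voiced /v/.
alveolar: voiceless /s/, voiced /z/.
velar: voiceless /x/, voiced /ɣ/.
glottal: voiceless /h/, voiced —.
Gaps, from front to back: bilabial lacks voiced (/β/); glottal lacks voiced (/ɦ/).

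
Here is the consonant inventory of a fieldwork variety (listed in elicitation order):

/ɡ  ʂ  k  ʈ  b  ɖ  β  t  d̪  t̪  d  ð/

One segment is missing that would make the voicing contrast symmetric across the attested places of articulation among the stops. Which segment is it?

/p/

place of articulation  voiceless  voiced  
bilabial          —         b       
dental            t̪        d̪      
alveolar          t         d       
retroflex         ʈ         ɖ       
velar             k         ɡ       
The bilabial row has no voiceless member, so the gap is the voiceless bilabial stop /p/.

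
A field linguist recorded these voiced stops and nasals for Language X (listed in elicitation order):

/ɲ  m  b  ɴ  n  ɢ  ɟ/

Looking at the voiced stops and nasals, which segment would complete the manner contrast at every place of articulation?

place of articulation  oral stop  nasal   
bilabial          b         m       
alveolar          —         n       
palatal           ɟ         ɲ       
uvular            ɢ         ɴ       
The alveolar row has no oral stop member, so the gap is the alveolar oral stop /d/.

/d/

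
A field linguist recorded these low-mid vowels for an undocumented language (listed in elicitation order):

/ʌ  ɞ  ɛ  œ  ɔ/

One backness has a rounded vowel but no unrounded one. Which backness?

backness          unrounded  rounded 
front             ɛ         œ       
central           —         ɞ       
back              ʌ         ɔ       
Every backness has an unrounded member except central, where /ɜ/ would be expected.

central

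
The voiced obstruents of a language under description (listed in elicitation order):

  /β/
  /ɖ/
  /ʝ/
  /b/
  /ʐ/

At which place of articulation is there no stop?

palatal

bilabial: stop /b/, fricative /β/.
retroflex: stop /ɖ/, fricative /ʐ/.
palatal: stop —, fricative /ʝ/.
Every place of articulation has a stop member except palatal, where /ɟ/ would be expected.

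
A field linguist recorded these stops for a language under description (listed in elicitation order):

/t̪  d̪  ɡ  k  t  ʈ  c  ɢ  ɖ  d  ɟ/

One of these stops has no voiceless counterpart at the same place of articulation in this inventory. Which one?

Dental: /t̪/ ~ /d̪/
Alveolar: /t/ ~ /d/
Retroflex: /ʈ/ ~ /ɖ/
Palatal: /c/ ~ /ɟ/
Velar: /k/ ~ /ɡ/
Uvular: only /ɢ/ (voiced); no voiceless partner.
So /ɢ/ is the unpaired segment.

/ɢ/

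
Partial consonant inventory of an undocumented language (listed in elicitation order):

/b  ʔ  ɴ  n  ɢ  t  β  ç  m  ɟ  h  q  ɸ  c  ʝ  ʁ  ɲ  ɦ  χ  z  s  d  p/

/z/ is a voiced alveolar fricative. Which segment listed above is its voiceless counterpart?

/s/

The voiceless counterpart is a voiceless alveolar fricative — in this inventory, /s/.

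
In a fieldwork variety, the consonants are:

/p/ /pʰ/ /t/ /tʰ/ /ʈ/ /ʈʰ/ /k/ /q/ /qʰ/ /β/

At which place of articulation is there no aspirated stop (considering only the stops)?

place of articulation  plain     aspirated
bilabial          p         pʰ      
alveolar          t         tʰ      
retroflex         ʈ         ʈʰ      
velar             k         —       
uvular            q         qʰ      
Every place of articulation has an aspirated member except velar, where /kʰ/ would be expected.

velar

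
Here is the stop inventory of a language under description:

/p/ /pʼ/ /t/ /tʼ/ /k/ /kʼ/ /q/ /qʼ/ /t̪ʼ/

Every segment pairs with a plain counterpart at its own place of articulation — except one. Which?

/t̪ʼ/

Bilabial: /p/ ~ /pʼ/
Alveolar: /t/ ~ /tʼ/
Velar: /k/ ~ /kʼ/
Uvular: /q/ ~ /qʼ/
Dental: only /t̪ʼ/ (ejective); no plain partner.
So /t̪ʼ/ is the unpaired segment.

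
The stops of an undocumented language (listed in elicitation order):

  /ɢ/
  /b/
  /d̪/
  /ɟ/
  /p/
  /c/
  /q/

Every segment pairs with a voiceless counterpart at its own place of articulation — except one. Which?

Bilabial: /p/ ~ /b/
Palatal: /c/ ~ /ɟ/
Uvular: /q/ ~ /ɢ/
Dental: only /d̪/ (voiced); no voiceless partner.
So /d̪/ is the unpaired segment.

/d̪/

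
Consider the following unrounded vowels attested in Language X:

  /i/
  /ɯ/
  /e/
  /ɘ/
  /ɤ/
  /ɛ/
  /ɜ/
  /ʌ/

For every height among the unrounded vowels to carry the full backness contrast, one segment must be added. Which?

Front: /i/ (high), /e/ (high-mid), /ɛ/ (low-mid).
Central: /ɘ/ (high-mid), /ɜ/ (low-mid).
Back: /ɯ/ (high), /ɤ/ (high-mid), /ʌ/ (low-mid).
The high row has no central member, so the gap is the high central unrounded vowel /ɨ/.

/ɨ/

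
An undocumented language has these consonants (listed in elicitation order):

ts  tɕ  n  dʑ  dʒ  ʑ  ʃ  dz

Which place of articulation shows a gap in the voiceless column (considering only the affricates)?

Voiceless: /ts/ (alveolar), /tɕ/ (alveolo-palatal).
Voiced: /dz/ (alveolar), /dʒ/ (postalveolar), /dʑ/ (alveolo-palatal).
Every place of articulation has a voiceless member except postalveolar, where /tʃ/ would be expected.

postalveolar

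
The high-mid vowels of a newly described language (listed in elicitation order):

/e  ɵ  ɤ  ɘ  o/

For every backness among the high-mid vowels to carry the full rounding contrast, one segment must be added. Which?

/ø/

backness          unrounded  rounded 
front             e         —       
central           ɘ         ɵ       
back              ɤ         o       
The front row has no rounded member, so the gap is the front rounded vowel /ø/.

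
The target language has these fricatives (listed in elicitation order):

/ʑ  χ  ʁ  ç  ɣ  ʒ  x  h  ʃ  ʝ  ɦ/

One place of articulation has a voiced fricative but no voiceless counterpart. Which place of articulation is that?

alveolo-palatal

place of articulation  voiceless  voiced  
postalveolar      ʃ         ʒ       
alveolo-palatal   —         ʑ       
palatal           ç         ʝ       
velar             x         ɣ       
uvular            χ         ʁ       
glottal           h         ɦ       
Every place of articulation has a voiceless member except alveolo-palatal, where /ɕ/ would be expected.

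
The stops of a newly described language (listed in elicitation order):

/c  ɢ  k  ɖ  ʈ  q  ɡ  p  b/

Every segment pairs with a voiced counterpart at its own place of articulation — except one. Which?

/c/

Bilabial: /p/ ~ /b/
Retroflex: /ʈ/ ~ /ɖ/
Velar: /k/ ~ /ɡ/
Uvular: /q/ ~ /ɢ/
Palatal: only /c/ (voiceless); no voiced partner.
So /c/ is the unpaired segment.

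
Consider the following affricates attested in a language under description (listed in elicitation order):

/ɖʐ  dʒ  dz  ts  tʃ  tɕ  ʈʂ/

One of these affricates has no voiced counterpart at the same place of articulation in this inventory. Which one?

Alveolar: /ts/ ~ /dz/
Postalveolar: /tʃ/ ~ /dʒ/
Retroflex: /ʈʂ/ ~ /ɖʐ/
Alveolo-palatal: only /tɕ/ (voiceless); no voiced partner.
So /tɕ/ is the unpaired segment.

/tɕ/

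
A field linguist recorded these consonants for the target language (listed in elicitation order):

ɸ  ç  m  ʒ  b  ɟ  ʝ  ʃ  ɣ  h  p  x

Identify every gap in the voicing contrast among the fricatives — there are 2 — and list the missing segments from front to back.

place of articulation  voiceless  voiced  
bilabial          ɸ         —       
postalveolar      ʃ         ʒ       
palatal           ç         ʝ       
velar             x         ɣ       
glottal           h         —       
Gaps, from front to back: bilabial lacks voiced (/β/); glottal lacks voiced (/ɦ/).

/β/, /ɦ/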